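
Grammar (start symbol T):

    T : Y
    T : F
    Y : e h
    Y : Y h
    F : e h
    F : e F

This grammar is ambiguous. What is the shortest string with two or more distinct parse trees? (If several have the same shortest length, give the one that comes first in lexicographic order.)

length 2: e h has 2 parse trees

Two derivations of e h:
  T ⇒ Y ⇒ e h
  T ⇒ F ⇒ e h

e h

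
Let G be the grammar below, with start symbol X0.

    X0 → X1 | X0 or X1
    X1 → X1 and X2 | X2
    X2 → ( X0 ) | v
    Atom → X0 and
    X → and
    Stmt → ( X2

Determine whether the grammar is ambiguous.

Only X0, X1, X2 are reachable from X0; ignoring the rest: The grammar is stratified — X0 handles 'or' (left-recursive), X1 handles 'and', X2 atoms. Each operator has a fixed associativity and precedence level, so every string has one parse.

Unambiguous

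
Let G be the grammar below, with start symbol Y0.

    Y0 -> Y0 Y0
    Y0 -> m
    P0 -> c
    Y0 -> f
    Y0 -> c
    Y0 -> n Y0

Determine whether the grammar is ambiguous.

Witness: c c c

Derivation 1: Y0 ⇒ Y0 Y0 ⇒ Y0 Y0 Y0 ⇒ c Y0 Y0 ⇒ c c Y0 ⇒ c c c
Derivation 2: Y0 ⇒ Y0 Y0 ⇒ c Y0 ⇒ c Y0 Y0 ⇒ c c Y0 ⇒ c c c

Two distinct leftmost derivations for the same string.

Ambiguous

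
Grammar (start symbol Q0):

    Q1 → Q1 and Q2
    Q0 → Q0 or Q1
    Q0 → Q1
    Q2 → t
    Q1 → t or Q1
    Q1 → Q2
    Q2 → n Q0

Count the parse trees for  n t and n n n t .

Parse trees for n t and n n n t:
  [Q0 [Q1 [Q1 [Q2 n [Q0 [Q1 [Q2 t]]]]] and [Q2 n [Q0 [Q1 [Q2 n [Q0 [Q1 [Q2 n [Q0 [Q1 [Q2 t]]]]]]]]]]]]
  [Q0 [Q1 [Q2 n [Q0 [Q1 [Q1 [Q2 t]] and [Q2 n [Q0 [Q1 [Q2 n [Q0 [Q1 [Q2 n [Q0 [Q1 [Q2 t]]]]]]]]]]]]]]]

2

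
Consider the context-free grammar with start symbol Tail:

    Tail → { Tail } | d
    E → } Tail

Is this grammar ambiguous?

Unambiguous

(E is unreachable from Tail, so its rules don't affect L(Tail).) Each string is a nest of matched brackets around a single atom. An opening bracket forces the recursive rule; an atom forces the base rule.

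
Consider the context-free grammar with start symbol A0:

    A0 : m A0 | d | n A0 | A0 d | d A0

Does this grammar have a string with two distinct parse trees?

Witness: d d

Derivation 1: A0 ⇒ A0 d ⇒ d d
Derivation 2: A0 ⇒ d A0 ⇒ d d

Two distinct leftmost derivations for the same string.

Ambiguous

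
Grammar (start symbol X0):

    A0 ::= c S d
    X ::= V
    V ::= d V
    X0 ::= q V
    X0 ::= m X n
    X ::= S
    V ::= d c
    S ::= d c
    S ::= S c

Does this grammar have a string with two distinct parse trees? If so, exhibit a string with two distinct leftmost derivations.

Witness: m d c n

Derivation 1: X0 ⇒ m X n ⇒ m V n ⇒ m d c n
Derivation 2: X0 ⇒ m X n ⇒ m S n ⇒ m d c n

Two distinct leftmost derivations for the same string.

Ambiguous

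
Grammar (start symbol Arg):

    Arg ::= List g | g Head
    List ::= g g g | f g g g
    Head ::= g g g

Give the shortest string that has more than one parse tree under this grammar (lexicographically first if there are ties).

length 4: g g g g has 2 parse trees

Two derivations of g g g g:
  Arg ⇒ List g ⇒ g g g g
  Arg ⇒ g Head ⇒ g g g g

g g g g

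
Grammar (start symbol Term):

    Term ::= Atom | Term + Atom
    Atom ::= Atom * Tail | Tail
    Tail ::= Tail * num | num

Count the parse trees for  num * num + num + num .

2

Parse trees for num * num + num + num:
  [Term [Term [Term [Atom [Atom [Tail num]] * [Tail num]]] + [Atom [Tail num]]] + [Atom [Tail num]]]
  [Term [Term [Term [Atom [Tail [Tail num] * num]]] + [Atom [Tail num]]] + [Atom [Tail num]]]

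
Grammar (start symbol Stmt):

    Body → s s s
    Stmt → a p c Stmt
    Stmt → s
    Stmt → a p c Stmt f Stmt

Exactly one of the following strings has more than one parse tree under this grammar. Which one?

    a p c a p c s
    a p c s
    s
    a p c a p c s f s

a p c a p c s: 1 tree
a p c s: 1 tree
s: 1 tree
a p c a p c s f s: 2 trees

a p c a p c s f s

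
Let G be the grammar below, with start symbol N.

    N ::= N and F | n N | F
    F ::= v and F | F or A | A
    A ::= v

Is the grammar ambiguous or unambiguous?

Witness: v and v

Derivation 1: N ⇒ N and F ⇒ F and F ⇒ A and F ⇒ v and F ⇒ v and A ⇒ v and v
Derivation 2: N ⇒ F ⇒ v and F ⇒ v and A ⇒ v and v

Two distinct leftmost derivations for the same string.

Ambiguous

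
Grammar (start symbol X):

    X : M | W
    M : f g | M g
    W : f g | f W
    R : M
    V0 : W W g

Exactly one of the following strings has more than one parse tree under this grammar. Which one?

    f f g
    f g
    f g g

f f g: 1 tree
f g: 2 trees
f g g: 1 tree

f g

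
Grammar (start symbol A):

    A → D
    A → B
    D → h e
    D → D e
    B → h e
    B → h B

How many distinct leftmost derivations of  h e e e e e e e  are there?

1

Parse trees for h e e e e e e e:
  [A [D [D [D [D [D [D [D h e] e] e] e] e] e] e]]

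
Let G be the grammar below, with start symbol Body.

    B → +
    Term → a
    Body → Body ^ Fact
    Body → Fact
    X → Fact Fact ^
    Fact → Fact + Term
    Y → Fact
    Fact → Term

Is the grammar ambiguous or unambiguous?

Unambiguous

(Y, B, X are unreachable from Body, so their rules don't affect L(Body).) Body → Body ^ Fact | Fact  ;  Fact → Fact + Term | Term  — a left-associative chain with Term at the bottom. Each string factors uniquely by precedence.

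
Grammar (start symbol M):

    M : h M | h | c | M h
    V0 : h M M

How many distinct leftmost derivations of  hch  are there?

2

Parse trees for hch:
  [M h [M [M c] h]]
  [M [M h [M c]] h]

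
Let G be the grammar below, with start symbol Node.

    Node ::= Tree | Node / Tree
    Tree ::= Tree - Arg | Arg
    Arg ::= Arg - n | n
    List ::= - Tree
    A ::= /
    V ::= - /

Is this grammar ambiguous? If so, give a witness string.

Ambiguous

Witness: n - n

Derivation 1: Node ⇒ Tree ⇒ Tree - Arg ⇒ Arg - Arg ⇒ n - Arg ⇒ n - n
Derivation 2: Node ⇒ Tree ⇒ Arg ⇒ Arg - n ⇒ n - n

Two distinct leftmost derivations for the same string.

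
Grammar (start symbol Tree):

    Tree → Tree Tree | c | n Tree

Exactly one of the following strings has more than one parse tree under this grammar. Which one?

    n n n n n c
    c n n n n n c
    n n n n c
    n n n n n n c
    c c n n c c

c c n n c c

n n n n n c: 1 tree
c n n n n n c: 1 tree
n n n n c: 1 tree
n n n n n n c: 1 tree
c c n n c c: 9 trees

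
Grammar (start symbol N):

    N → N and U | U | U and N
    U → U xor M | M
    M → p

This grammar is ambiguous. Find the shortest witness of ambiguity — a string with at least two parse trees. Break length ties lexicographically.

length 1: no string has ≥2 trees
length 3: p and p has 2 parse trees

Two derivations of p and p:
  N ⇒ N and U ⇒ U and U ⇒ M and U ⇒ p and U ⇒ p and M ⇒ p and p
  N ⇒ U and N ⇒ M and N ⇒ p and N ⇒ p and U ⇒ p and M ⇒ p and p

p and p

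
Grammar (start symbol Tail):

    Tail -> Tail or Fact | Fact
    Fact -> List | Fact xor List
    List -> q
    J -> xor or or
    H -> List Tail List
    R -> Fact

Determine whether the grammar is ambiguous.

Unambiguous

Only Tail, Fact, List are reachable from Tail; ignoring the rest: The grammar is stratified — Tail handles 'or' (left-recursive), Fact handles 'xor', List atoms. Each operator has a fixed associativity and precedence level, so every string has one parse.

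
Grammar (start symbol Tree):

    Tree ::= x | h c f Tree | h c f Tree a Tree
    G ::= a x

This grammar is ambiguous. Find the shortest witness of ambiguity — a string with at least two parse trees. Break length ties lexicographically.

length 1: no string has ≥2 trees
length 4: no string has ≥2 trees
length 6: no string has ≥2 trees
length 7: no string has ≥2 trees
length 9: h c f h c f x a x has 2 parse trees

Two derivations of h c f h c f x a x:
  Tree ⇒ h c f Tree ⇒ h c f h c f Tree a Tree ⇒ h c f h c f x a Tree ⇒ h c f h c f x a x
  Tree ⇒ h c f Tree a Tree ⇒ h c f h c f Tree a Tree ⇒ h c f h c f x a Tree ⇒ h c f h c f x a x

h c f h c f x a x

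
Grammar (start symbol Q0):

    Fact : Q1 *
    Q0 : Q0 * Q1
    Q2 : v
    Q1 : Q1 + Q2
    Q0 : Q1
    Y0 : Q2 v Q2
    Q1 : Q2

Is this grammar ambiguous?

Only Q0, Q1, Q2 are reachable from Q0; ignoring the rest: The grammar is stratified — Q0 handles '*' (left-recursive), Q1 handles '+', Q2 atoms. Each operator has a fixed associativity and precedence level, so every string has one parse.

Unambiguous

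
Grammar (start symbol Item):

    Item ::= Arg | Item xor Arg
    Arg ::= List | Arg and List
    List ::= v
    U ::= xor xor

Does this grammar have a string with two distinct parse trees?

Unambiguous

(U is unreachable from Item, so its rules don't affect L(Item).) This is a standard precedence ladder (Item over Arg over List), with each level left-recursive on its own operator ('xor' at Item, 'and' at Arg). That structure is LR(1), hence unambiguous.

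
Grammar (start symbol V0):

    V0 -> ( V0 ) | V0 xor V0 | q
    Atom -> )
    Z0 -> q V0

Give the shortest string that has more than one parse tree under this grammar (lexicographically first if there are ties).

q xor q xor q

length 1: no string has ≥2 trees
length 3: no string has ≥2 trees
length 5: q xor q xor q has 2 parse trees

Two derivations of q xor q xor q:
  V0 ⇒ V0 xor V0 ⇒ V0 xor V0 xor V0 ⇒ q xor V0 xor V0 ⇒ q xor q xor V0 ⇒ q xor q xor q
  V0 ⇒ V0 xor V0 ⇒ q xor V0 ⇒ q xor V0 xor V0 ⇒ q xor q xor V0 ⇒ q xor q xor q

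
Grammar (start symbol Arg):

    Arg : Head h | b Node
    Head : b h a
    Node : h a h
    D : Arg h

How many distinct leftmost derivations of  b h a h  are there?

2

Parse trees for b h a h:
  [Arg [Head b h a] h]
  [Arg b [Node h a h]]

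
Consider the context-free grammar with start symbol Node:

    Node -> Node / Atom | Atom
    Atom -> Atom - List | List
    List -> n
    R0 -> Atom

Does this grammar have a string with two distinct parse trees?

(R0 is unreachable from Node, so its rules don't affect L(Node).) Node → Node / Atom | Atom  ;  Atom → Atom - List | List  — a left-associative chain with List at the bottom. Each string factors uniquely by precedence.

Unambiguous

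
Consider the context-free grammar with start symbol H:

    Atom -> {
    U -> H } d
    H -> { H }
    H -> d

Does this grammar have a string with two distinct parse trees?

Unambiguous

(Atom, U are unreachable from H, so their rules don't affect L(H).) L(H) is { openⁿ atom closeⁿ : n ≥ 0 }. The bracket depth fixes n, and the derivation is forced at every step.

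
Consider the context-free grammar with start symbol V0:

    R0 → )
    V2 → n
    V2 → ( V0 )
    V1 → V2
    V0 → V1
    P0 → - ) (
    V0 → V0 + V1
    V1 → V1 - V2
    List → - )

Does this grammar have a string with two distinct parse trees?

Only V0, V1, V2 are reachable from V0; ignoring the rest: This is a standard precedence ladder (V0 over V1 over V2), with each level left-recursive on its own operator ('+' at V0, '-' at V1). That structure is LR(1), hence unambiguous.

Unambiguous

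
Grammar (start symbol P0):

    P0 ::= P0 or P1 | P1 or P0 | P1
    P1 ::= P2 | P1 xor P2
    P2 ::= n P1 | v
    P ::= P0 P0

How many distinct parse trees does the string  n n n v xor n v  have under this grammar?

Parse trees for n n n v xor n v:
  [P0 [P1 [P2 n [P1 [P2 n [P1 [P2 n [P1 [P1 [P2 v]] xor [P2 n [P1 [P2 v]]]]]]]]]]]
  [P0 [P1 [P2 n [P1 [P2 n [P1 [P1 [P2 n [P1 [P2 v]]]] xor [P2 n [P1 [P2 v]]]]]]]]]
  [P0 [P1 [P2 n [P1 [P1 [P2 n [P1 [P2 n [P1 [P2 v]]]]]] xor [P2 n [P1 [P2 v]]]]]]]
  [P0 [P1 [P1 [P2 n [P1 [P2 n [P1 [P2 n [P1 [P2 v]]]]]]]] xor [P2 n [P1 [P2 v]]]]]

4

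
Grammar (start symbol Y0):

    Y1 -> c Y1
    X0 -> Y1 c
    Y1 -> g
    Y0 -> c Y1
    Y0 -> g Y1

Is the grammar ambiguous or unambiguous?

Only Y0, Y1 are reachable from Y0; ignoring the rest: Restricted to the reachable nonterminals, every rule has the form A → t or A → t B, and no two rules for the same A share a first terminal. The grammar encodes a DFA — one run per string.

Unambiguous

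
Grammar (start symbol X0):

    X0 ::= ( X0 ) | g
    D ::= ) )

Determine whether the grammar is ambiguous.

Unambiguous

(D is unreachable from X0, so its rules don't affect L(X0).) L(X0) is { openⁿ atom closeⁿ : n ≥ 0 }. The bracket depth fixes n, and the derivation is forced at every step.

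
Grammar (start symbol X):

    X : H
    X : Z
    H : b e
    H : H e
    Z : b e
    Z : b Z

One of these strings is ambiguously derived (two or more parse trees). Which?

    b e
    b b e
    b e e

b e: 2 trees
b b e: 1 tree
b e e: 1 tree

b e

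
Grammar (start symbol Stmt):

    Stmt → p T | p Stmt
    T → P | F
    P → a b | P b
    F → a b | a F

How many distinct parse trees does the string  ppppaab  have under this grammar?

1

Parse trees for ppppaab:
  [Stmt p [Stmt p [Stmt p [Stmt p [T [F a [F a b]]]]]]]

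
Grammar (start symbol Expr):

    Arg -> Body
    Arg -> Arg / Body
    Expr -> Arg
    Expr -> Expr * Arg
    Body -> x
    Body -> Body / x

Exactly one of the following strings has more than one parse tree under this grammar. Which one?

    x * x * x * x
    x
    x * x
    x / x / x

x * x * x * x: 1 tree
x: 1 tree
x * x: 1 tree
x / x / x: 4 trees

x / x / x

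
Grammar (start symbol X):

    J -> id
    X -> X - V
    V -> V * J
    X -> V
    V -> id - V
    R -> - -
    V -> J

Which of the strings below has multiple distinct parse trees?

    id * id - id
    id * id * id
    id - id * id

id * id - id: 1 tree
id * id * id: 1 tree
id - id * id: 3 trees

id - id * id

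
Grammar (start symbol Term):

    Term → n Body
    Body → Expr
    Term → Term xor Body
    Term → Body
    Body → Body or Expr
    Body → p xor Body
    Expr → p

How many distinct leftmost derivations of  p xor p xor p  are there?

Parse trees for p xor p xor p:
  [Term [Term [Body [Expr p]]] xor [Body p xor [Body [Expr p]]]]
  [Term [Term [Term [Body [Expr p]]] xor [Body [Expr p]]] xor [Body [Expr p]]]
  [Term [Term [Body p xor [Body [Expr p]]]] xor [Body [Expr p]]]
  [Term [Body p xor [Body p xor [Body [Expr p]]]]]

4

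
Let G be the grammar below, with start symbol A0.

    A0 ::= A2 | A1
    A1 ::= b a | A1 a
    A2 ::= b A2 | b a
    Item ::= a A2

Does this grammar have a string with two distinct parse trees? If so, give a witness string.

Ambiguous

Witness: b a

Derivation 1: A0 ⇒ A2 ⇒ b a
Derivation 2: A0 ⇒ A1 ⇒ b a

Two distinct leftmost derivations for the same string.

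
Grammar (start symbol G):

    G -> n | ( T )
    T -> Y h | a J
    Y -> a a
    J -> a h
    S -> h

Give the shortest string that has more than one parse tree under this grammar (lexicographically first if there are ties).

length 1: no string has ≥2 trees
length 5: ( a a h ) has 2 parse trees

Two derivations of ( a a h ):
  G ⇒ ( T ) ⇒ ( Y h ) ⇒ ( a a h )
  G ⇒ ( T ) ⇒ ( a J ) ⇒ ( a a h )

( a a h )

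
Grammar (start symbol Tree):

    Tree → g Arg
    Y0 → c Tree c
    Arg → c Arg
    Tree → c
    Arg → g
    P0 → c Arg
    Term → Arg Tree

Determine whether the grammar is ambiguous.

Unambiguous

Only Tree, Arg are reachable from Tree; ignoring the rest: The reachable rules are right-linear with at most one rule per (nonterminal, next-terminal) pair. Each input token forces the next rule, so parsing is deterministic.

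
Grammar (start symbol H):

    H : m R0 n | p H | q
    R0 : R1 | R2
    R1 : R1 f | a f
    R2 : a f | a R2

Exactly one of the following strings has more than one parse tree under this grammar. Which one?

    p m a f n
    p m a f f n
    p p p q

p m a f n

p m a f n: 2 trees
p m a f f n: 1 tree
p p p q: 1 tree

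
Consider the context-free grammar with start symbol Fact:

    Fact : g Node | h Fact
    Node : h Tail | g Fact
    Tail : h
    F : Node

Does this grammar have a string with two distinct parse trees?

(F is unreachable from Fact, so its rules don't affect L(Fact).) Each reachable nonterminal has at most one production per leading terminal, and all productions are right-linear; the derivation is determined token-by-token.

Unambiguous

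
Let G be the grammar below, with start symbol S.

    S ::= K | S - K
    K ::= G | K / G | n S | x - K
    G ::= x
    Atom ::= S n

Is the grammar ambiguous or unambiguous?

Witness: x - x

Derivation 1: S ⇒ K ⇒ x - K ⇒ x - G ⇒ x - x
Derivation 2: S ⇒ S - K ⇒ K - K ⇒ G - K ⇒ x - K ⇒ x - G ⇒ x - x

Two distinct leftmost derivations for the same string.

Ambiguous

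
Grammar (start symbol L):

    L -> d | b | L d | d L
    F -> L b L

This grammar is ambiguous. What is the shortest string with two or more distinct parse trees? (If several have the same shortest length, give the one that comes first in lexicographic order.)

d d

length 1: no string has ≥2 trees
length 2: d d has 2 parse trees

Two derivations of d d:
  L ⇒ L d ⇒ d d
  L ⇒ d L ⇒ d d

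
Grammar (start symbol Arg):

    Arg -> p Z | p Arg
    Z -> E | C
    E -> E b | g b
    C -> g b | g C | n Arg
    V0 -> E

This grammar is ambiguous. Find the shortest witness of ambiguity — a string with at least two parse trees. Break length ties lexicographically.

length 3: p g b has 2 parse trees

Two derivations of p g b:
  Arg ⇒ p Z ⇒ p E ⇒ p g b
  Arg ⇒ p Z ⇒ p C ⇒ p g b

p g b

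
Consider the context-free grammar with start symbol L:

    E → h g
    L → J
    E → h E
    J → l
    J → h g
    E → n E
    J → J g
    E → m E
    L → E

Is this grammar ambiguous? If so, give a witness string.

Ambiguous

Witness: h g

Derivation 1: L ⇒ J ⇒ h g
Derivation 2: L ⇒ E ⇒ h g

Two distinct leftmost derivations for the same string.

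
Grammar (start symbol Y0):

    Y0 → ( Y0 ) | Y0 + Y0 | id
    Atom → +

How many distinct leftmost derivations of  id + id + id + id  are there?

5

Parse trees for id + id + id + id:
  [Y0 [Y0 id] + [Y0 [Y0 id] + [Y0 [Y0 id] + [Y0 id]]]]
  [Y0 [Y0 id] + [Y0 [Y0 [Y0 id] + [Y0 id]] + [Y0 id]]]
  [Y0 [Y0 [Y0 id] + [Y0 id]] + [Y0 [Y0 id] + [Y0 id]]]
  [Y0 [Y0 [Y0 id] + [Y0 [Y0 id] + [Y0 id]]] + [Y0 id]]
  [Y0 [Y0 [Y0 [Y0 id] + [Y0 id]] + [Y0 id]] + [Y0 id]]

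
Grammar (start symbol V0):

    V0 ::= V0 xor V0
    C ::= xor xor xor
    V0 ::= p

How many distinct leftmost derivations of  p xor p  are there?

Parse trees for p xor p:
  [V0 [V0 p] xor [V0 p]]

1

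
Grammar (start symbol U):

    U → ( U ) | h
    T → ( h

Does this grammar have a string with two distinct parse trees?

Unambiguous

Only U is reachable from U; ignoring the rest: L(U) is { openⁿ atom closeⁿ : n ≥ 0 }. The bracket depth fixes n, and the derivation is forced at every step.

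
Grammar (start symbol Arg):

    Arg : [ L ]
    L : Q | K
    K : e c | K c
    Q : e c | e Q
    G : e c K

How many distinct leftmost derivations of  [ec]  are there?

Parse trees for [ec]:
  [Arg [ [L [Q e c]] ]]
  [Arg [ [L [K e c]] ]]

2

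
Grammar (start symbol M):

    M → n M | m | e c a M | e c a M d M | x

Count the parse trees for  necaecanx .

Parse trees for necaecanx:
  [M n [M e c a [M e c a [M n [M x]]]]]

1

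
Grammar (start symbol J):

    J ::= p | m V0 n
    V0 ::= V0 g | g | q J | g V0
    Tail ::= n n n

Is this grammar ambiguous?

Ambiguous

Witness: m g g n

Derivation 1: J ⇒ m V0 n ⇒ m V0 g n ⇒ m g g n
Derivation 2: J ⇒ m V0 n ⇒ m g V0 n ⇒ m g g n

Two distinct leftmost derivations for the same string.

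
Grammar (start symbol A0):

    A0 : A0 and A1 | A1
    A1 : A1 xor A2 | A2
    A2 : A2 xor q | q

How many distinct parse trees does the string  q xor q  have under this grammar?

2

Parse trees for q xor q:
  [A0 [A1 [A1 [A2 q]] xor [A2 q]]]
  [A0 [A1 [A2 [A2 q] xor q]]]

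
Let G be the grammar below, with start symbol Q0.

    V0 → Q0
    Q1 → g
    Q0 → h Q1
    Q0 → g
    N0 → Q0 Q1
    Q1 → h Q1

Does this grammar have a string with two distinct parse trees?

(N0, V0 are unreachable from Q0, so their rules don't affect L(Q0).) Each reachable nonterminal has at most one production per leading terminal, and all productions are right-linear; the derivation is determined token-by-token.

Unambiguous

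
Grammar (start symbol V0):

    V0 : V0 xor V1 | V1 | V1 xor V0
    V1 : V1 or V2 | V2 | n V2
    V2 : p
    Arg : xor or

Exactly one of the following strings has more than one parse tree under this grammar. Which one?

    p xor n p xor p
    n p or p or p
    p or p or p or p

p xor n p xor p

p xor n p xor p: 4 trees
n p or p or p: 1 tree
p or p or p or p: 1 tree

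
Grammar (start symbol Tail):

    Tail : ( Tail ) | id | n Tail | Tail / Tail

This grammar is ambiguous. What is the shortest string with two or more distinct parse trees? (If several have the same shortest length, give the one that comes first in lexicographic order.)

length 1: no string has ≥2 trees
length 2: no string has ≥2 trees
length 3: no string has ≥2 trees
length 4: n id / id has 2 parse trees

Two derivations of n id / id:
  Tail ⇒ n Tail ⇒ n Tail / Tail ⇒ n id / Tail ⇒ n id / id
  Tail ⇒ Tail / Tail ⇒ n Tail / Tail ⇒ n id / Tail ⇒ n id / id

n id / id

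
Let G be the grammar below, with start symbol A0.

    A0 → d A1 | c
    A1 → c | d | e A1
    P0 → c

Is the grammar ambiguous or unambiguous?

Unambiguous

Only A0, A1 are reachable from A0; ignoring the rest: The reachable rules are right-linear with at most one rule per (nonterminal, next-terminal) pair. Each input token forces the next rule, so parsing is deterministic.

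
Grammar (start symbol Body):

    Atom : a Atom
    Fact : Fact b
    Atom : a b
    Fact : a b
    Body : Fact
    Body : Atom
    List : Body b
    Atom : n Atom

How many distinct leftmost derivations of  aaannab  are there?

1

Parse trees for aaannab:
  [Body [Atom a [Atom a [Atom a [Atom n [Atom n [Atom a b]]]]]]]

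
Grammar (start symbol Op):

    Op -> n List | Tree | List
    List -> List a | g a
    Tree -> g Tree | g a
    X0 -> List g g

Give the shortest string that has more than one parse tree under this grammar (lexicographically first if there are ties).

length 2: g a has 2 parse trees

Two derivations of g a:
  Op ⇒ Tree ⇒ g a
  Op ⇒ List ⇒ g a

g a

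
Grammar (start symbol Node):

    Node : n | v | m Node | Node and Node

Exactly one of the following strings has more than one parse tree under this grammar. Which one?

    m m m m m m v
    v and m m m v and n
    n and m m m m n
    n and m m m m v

v and m m m v and n

m m m m m m v: 1 tree
v and m m m v and n: 5 trees
n and m m m m n: 1 tree
n and m m m m v: 1 tree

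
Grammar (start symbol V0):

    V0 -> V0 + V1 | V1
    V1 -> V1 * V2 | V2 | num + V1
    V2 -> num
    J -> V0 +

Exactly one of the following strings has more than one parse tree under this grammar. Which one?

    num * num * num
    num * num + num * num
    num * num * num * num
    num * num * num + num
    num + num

num + num

num * num * num: 1 tree
num * num + num * num: 1 tree
num * num * num * num: 1 tree
num * num * num + num: 1 tree
num + num: 2 trees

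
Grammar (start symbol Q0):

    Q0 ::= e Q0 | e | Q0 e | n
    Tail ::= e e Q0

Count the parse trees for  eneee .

Parse trees for eneee:
  [Q0 e [Q0 [Q0 [Q0 [Q0 n] e] e] e]]
  [Q0 [Q0 e [Q0 [Q0 [Q0 n] e] e]] e]
  [Q0 [Q0 [Q0 e [Q0 [Q0 n] e]] e] e]
  [Q0 [Q0 [Q0 [Q0 e [Q0 n]] e] e] e]

4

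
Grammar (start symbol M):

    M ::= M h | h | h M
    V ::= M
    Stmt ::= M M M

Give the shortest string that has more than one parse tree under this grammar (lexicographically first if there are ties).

h h

length 1: no string has ≥2 trees
length 2: h h has 2 parse trees

Two derivations of h h:
  M ⇒ M h ⇒ h h
  M ⇒ h M ⇒ h h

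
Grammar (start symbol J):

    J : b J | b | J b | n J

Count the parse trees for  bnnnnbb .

Parse trees for bnnnnbb:
  [J b [J [J n [J n [J n [J n [J b]]]]] b]]
  [J b [J n [J [J n [J n [J n [J b]]]] b]]]
  [J b [J n [J n [J [J n [J n [J b]]] b]]]]
  [J b [J n [J n [J n [J [J n [J b]] b]]]]]
  [J b [J n [J n [J n [J n [J b [J b]]]]]]]
  [J b [J n [J n [J n [J n [J [J b] b]]]]]]
  [J [J b [J n [J n [J n [J n [J b]]]]]] b]

7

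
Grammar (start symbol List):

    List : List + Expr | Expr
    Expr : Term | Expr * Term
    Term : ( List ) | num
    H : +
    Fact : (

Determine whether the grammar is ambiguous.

(H, Fact are unreachable from List, so their rules don't affect L(List).) List → List + Expr | Expr  ;  Expr → Expr * Term | Term  — a left-associative chain with Term at the bottom. Each string factors uniquely by precedence.

Unambiguous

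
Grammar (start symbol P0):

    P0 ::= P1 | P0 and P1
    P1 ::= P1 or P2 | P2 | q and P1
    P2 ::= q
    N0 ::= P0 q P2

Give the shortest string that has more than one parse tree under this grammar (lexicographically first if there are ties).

q and q

length 1: no string has ≥2 trees
length 3: q and q has 2 parse trees

Two derivations of q and q:
  P0 ⇒ P1 ⇒ q and P1 ⇒ q and P2 ⇒ q and q
  P0 ⇒ P0 and P1 ⇒ P1 and P1 ⇒ P2 and P1 ⇒ q and P1 ⇒ q and P2 ⇒ q and q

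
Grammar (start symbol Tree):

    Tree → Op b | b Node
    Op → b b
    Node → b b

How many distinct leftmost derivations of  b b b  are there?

2

Parse trees for b b b:
  [Tree [Op b b] b]
  [Tree b [Node b b]]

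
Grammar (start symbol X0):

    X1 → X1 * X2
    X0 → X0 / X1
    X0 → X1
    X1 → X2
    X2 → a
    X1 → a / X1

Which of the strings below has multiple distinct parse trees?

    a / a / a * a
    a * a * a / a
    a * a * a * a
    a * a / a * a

a / a / a * a

a / a / a * a: 7 trees
a * a * a / a: 1 tree
a * a * a * a: 1 tree
a * a / a * a: 1 tree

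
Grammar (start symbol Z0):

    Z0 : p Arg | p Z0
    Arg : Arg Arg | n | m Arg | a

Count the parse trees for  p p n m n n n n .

28

Parse trees for p p n m n n n n (showing first 6 of 28):
  [Z0 p [Z0 p [Arg [Arg n] [Arg [Arg m [Arg n]] [Arg [Arg n] [Arg [Arg n] [Arg n]]]]]]]
  [Z0 p [Z0 p [Arg [Arg n] [Arg [Arg m [Arg n]] [Arg [Arg [Arg n] [Arg n]] [Arg n]]]]]]
  [Z0 p [Z0 p [Arg [Arg n] [Arg [Arg [Arg m [Arg n]] [Arg n]] [Arg [Arg n] [Arg n]]]]]]
  [Z0 p [Z0 p [Arg [Arg n] [Arg [Arg m [Arg [Arg n] [Arg n]]] [Arg [Arg n] [Arg n]]]]]]
  [Z0 p [Z0 p [Arg [Arg n] [Arg [Arg [Arg m [Arg n]] [Arg [Arg n] [Arg n]]] [Arg n]]]]]
  [Z0 p [Z0 p [Arg [Arg n] [Arg [Arg [Arg [Arg m [Arg n]] [Arg n]] [Arg n]] [Arg n]]]]]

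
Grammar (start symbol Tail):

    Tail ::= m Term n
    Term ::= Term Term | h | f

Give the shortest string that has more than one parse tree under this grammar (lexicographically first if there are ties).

length 3: no string has ≥2 trees
length 4: no string has ≥2 trees
length 5: m f f f n has 2 parse trees

Two derivations of m f f f n:
  Tail ⇒ m Term n ⇒ m Term Term n ⇒ m Term Term Term n ⇒ m f Term Term n ⇒ m f f Term n ⇒ m f f f n
  Tail ⇒ m Term n ⇒ m Term Term n ⇒ m f Term n ⇒ m f Term Term n ⇒ m f f Term n ⇒ m f f f n

m f f f n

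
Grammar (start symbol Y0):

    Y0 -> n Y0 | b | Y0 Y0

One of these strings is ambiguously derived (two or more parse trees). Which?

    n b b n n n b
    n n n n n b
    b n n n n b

n b b n n n b

n b b n n n b: 5 trees
n n n n n b: 1 tree
b n n n n b: 1 tree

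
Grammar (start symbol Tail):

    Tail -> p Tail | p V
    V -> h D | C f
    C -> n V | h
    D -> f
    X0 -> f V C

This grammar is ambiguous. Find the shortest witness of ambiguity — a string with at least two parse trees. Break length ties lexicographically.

p h f

length 3: p h f has 2 parse trees

Two derivations of p h f:
  Tail ⇒ p V ⇒ p h D ⇒ p h f
  Tail ⇒ p V ⇒ p C f ⇒ p h f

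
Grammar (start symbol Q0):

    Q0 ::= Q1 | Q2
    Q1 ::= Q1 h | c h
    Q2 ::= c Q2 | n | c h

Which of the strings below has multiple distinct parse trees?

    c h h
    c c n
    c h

c h

c h h: 1 tree
c c n: 1 tree
c h: 2 trees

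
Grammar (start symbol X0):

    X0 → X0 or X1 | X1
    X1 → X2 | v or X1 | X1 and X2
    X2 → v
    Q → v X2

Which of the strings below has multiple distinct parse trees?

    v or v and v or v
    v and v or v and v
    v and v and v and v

v or v and v or v

v or v and v or v: 3 trees
v and v or v and v: 1 tree
v and v and v and v: 1 tree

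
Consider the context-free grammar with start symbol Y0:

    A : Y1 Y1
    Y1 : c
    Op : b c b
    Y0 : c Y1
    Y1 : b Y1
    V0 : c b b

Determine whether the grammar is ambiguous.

(Op, V0, A are unreachable from Y0, so their rules don't affect L(Y0).) Each reachable nonterminal has at most one production per leading terminal, and all productions are right-linear; the derivation is determined token-by-token.

Unambiguous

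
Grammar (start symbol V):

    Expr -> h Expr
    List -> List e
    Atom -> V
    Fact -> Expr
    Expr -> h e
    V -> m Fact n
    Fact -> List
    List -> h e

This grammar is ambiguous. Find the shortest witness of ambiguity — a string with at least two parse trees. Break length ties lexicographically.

m h e n

length 4: m h e n has 2 parse trees

Two derivations of m h e n:
  V ⇒ m Fact n ⇒ m Expr n ⇒ m h e n
  V ⇒ m Fact n ⇒ m List n ⇒ m h e n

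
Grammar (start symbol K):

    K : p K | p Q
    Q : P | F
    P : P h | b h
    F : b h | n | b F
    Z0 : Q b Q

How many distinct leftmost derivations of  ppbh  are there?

Parse trees for ppbh:
  [K p [K p [Q [P b h]]]]
  [K p [K p [Q [F b h]]]]

2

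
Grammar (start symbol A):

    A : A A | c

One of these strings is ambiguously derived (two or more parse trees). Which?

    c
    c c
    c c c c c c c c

c: 1 tree
c c: 1 tree
c c c c c c c c: 429 trees

c c c c c c c c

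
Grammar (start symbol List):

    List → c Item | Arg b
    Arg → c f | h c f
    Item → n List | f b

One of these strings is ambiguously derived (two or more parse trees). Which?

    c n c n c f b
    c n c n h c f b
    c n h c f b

c n c n c f b

c n c n c f b: 2 trees
c n c n h c f b: 1 tree
c n h c f b: 1 tree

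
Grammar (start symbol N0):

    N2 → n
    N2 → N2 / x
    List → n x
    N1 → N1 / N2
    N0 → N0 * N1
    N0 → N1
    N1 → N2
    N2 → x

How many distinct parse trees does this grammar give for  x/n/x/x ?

Parse trees for x/n/x/x:
  [N0 [N1 [N1 [N2 x]] / [N2 [N2 [N2 n] / x] / x]]]
  [N0 [N1 [N1 [N1 [N2 x]] / [N2 n]] / [N2 [N2 x] / x]]]
  [N0 [N1 [N1 [N1 [N2 x]] / [N2 [N2 n] / x]] / [N2 x]]]
  [N0 [N1 [N1 [N1 [N1 [N2 x]] / [N2 n]] / [N2 x]] / [N2 x]]]

4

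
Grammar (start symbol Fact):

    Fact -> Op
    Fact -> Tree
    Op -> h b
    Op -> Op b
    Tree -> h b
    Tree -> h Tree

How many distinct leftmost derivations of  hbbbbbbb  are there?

1

Parse trees for hbbbbbbb:
  [Fact [Op [Op [Op [Op [Op [Op [Op h b] b] b] b] b] b] b]]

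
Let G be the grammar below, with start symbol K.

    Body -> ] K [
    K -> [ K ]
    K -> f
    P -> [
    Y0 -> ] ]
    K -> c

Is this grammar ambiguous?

Unambiguous

(Body, Y0, P are unreachable from K, so their rules don't affect L(K).) Each string is a nest of matched brackets around a single atom. An opening bracket forces the recursive rule; an atom forces the base rule.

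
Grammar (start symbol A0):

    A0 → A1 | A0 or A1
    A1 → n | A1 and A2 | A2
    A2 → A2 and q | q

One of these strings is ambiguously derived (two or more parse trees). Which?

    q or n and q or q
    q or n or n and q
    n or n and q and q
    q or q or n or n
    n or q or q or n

q or n and q or q: 1 tree
q or n or n and q: 1 tree
n or n and q and q: 2 trees
q or q or n or n: 1 tree
n or q or q or n: 1 tree

n or n and q and q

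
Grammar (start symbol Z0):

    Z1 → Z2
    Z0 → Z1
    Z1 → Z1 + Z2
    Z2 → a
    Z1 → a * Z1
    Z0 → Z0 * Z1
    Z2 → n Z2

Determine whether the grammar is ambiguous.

Witness: a * a

Derivation 1: Z0 ⇒ Z1 ⇒ a * Z1 ⇒ a * Z2 ⇒ a * a
Derivation 2: Z0 ⇒ Z0 * Z1 ⇒ Z1 * Z1 ⇒ Z2 * Z1 ⇒ a * Z1 ⇒ a * Z2 ⇒ a * a

Two distinct leftmost derivations for the same string.

Ambiguous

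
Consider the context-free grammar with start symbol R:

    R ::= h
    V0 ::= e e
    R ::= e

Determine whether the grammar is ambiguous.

Unambiguous

(V0 is unreachable from R, so its rules don't affect L(R).) Restricted to the reachable nonterminals, every rule has the form A → t or A → t B, and no two rules for the same A share a first terminal. The grammar encodes a DFA — one run per string.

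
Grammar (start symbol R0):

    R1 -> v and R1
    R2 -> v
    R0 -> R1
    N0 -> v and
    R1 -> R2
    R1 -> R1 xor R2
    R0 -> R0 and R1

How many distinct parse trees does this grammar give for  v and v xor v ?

3

Parse trees for v and v xor v:
  [R0 [R1 v and [R1 [R1 [R2 v]] xor [R2 v]]]]
  [R0 [R1 [R1 v and [R1 [R2 v]]] xor [R2 v]]]
  [R0 [R0 [R1 [R2 v]]] and [R1 [R1 [R2 v]] xor [R2 v]]]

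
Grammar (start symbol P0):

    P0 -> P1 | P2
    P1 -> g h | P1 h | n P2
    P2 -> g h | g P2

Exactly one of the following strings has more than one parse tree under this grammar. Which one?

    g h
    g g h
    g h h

g h

g h: 2 trees
g g h: 1 tree
g h h: 1 tree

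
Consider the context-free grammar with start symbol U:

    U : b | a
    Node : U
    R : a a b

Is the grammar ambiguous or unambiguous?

Unambiguous

Only U is reachable from U; ignoring the rest: Each reachable nonterminal has at most one production per leading terminal, and all productions are right-linear; the derivation is determined token-by-token.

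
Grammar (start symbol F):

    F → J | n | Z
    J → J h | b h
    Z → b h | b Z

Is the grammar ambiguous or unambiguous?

Ambiguous

Witness: b h

Derivation 1: F ⇒ J ⇒ b h
Derivation 2: F ⇒ Z ⇒ b h

Two distinct leftmost derivations for the same string.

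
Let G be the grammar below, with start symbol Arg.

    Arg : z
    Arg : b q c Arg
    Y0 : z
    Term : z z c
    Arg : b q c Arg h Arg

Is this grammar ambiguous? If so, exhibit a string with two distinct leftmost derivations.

Witness: b q c b q c z h z

Derivation 1: Arg ⇒ b q c Arg ⇒ b q c b q c Arg h Arg ⇒ b q c b q c z h Arg ⇒ b q c b q c z h z
Derivation 2: Arg ⇒ b q c Arg h Arg ⇒ b q c b q c Arg h Arg ⇒ b q c b q c z h Arg ⇒ b q c b q c z h z

Two distinct leftmost derivations for the same string.

Ambiguous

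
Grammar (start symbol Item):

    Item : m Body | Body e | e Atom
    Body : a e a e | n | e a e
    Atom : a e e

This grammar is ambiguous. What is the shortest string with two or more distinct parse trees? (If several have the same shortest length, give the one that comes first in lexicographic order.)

e a e e

length 2: no string has ≥2 trees
length 4: e a e e has 2 parse trees

Two derivations of e a e e:
  Item ⇒ Body e ⇒ e a e e
  Item ⇒ e Atom ⇒ e a e e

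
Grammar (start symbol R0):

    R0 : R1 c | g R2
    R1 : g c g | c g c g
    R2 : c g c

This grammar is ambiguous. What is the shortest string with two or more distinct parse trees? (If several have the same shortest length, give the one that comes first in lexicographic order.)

length 4: g c g c has 2 parse trees

Two derivations of g c g c:
  R0 ⇒ R1 c ⇒ g c g c
  R0 ⇒ g R2 ⇒ g c g c

g c g c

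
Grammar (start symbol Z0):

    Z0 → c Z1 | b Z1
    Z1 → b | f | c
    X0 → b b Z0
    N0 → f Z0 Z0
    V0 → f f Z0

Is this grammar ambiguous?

Unambiguous

(X0, N0, V0 are unreachable from Z0, so their rules don't affect L(Z0).) Each reachable nonterminal has at most one production per leading terminal, and all productions are right-linear; the derivation is determined token-by-token.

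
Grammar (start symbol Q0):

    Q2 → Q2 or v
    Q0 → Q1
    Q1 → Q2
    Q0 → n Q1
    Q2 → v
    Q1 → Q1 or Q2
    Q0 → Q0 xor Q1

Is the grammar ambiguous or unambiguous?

Ambiguous

Witness: v or v

Derivation 1: Q0 ⇒ Q1 ⇒ Q2 ⇒ Q2 or v ⇒ v or v
Derivation 2: Q0 ⇒ Q1 ⇒ Q1 or Q2 ⇒ Q2 or Q2 ⇒ v or Q2 ⇒ v or v

Two distinct leftmost derivations for the same string.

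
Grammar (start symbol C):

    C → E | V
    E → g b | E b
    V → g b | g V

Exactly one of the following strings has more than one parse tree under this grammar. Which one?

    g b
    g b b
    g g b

g b: 2 trees
g b b: 1 tree
g g b: 1 tree

g b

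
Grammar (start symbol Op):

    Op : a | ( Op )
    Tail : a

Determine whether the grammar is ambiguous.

Unambiguous

Only Op is reachable from Op; ignoring the rest: Each string is a nest of matched brackets around a single atom. An opening bracket forces the recursive rule; an atom forces the base rule.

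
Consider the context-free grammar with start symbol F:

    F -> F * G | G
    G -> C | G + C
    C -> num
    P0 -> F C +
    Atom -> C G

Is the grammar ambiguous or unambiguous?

(P0, Atom are unreachable from F, so their rules don't affect L(F).) This is a standard precedence ladder (F over G over C), with each level left-recursive on its own operator ('*' at F, '+' at G). That structure is LR(1), hence unambiguous.

Unambiguous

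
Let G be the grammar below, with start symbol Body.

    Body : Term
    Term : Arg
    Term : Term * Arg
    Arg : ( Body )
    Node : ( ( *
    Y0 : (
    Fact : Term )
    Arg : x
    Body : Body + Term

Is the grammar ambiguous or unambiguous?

Unambiguous

(Y0, Node, Fact are unreachable from Body, so their rules don't affect L(Body).) The grammar is stratified — Body handles '+' (left-recursive), Term handles '*', Arg atoms. Each operator has a fixed associativity and precedence level, so every string has one parse.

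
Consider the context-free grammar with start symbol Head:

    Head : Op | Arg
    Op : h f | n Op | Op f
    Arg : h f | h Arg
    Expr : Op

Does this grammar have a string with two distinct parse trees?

Witness: h f

Derivation 1: Head ⇒ Op ⇒ h f
Derivation 2: Head ⇒ Arg ⇒ h f

Two distinct leftmost derivations for the same string.

Ambiguous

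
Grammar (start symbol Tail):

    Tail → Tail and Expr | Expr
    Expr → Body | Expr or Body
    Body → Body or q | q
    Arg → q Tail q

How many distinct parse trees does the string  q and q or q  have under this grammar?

Parse trees for q and q or q:
  [Tail [Tail [Expr [Body q]]] and [Expr [Body [Body q] or q]]]
  [Tail [Tail [Expr [Body q]]] and [Expr [Expr [Body q]] or [Body q]]]

2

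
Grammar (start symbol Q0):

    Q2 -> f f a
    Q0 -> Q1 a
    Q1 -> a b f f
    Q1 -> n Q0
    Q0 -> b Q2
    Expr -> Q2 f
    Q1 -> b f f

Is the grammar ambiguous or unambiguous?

Ambiguous

Witness: b f f a

Derivation 1: Q0 ⇒ Q1 a ⇒ b f f a
Derivation 2: Q0 ⇒ b Q2 ⇒ b f f a

Two distinct leftmost derivations for the same string.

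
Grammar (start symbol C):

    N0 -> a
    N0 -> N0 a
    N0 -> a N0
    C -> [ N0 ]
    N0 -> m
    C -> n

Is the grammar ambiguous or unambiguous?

Ambiguous

Witness: [ a a ]

Derivation 1: C ⇒ [ N0 ] ⇒ [ N0 a ] ⇒ [ a a ]
Derivation 2: C ⇒ [ N0 ] ⇒ [ a N0 ] ⇒ [ a a ]

Two distinct leftmost derivations for the same string.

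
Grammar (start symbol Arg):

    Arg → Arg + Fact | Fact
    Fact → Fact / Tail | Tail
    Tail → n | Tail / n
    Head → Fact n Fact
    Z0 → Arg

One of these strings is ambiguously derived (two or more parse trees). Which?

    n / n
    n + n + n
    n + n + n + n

n / n: 2 trees
n + n + n: 1 tree
n + n + n + n: 1 tree

n / n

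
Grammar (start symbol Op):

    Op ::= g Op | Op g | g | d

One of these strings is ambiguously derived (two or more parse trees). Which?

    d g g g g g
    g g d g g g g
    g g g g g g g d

g g d g g g g

d g g g g g: 1 tree
g g d g g g g: 15 trees
g g g g g g g d: 1 tree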